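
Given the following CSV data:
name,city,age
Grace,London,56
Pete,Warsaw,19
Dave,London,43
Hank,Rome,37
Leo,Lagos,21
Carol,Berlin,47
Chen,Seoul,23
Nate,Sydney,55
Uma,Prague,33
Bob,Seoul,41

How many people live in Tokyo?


Scanning city column for 'Tokyo':
Total matches: 0

ANSWER: 0


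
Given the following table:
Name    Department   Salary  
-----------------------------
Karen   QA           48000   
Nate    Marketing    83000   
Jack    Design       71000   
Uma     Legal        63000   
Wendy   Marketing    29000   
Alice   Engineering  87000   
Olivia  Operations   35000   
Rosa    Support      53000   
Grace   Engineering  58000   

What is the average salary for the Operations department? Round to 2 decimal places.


Operations department members:
  Olivia: 35000
Sum = 35000
Count = 1
Average = 35000 / 1 = 35000.00

ANSWER: 35000.00


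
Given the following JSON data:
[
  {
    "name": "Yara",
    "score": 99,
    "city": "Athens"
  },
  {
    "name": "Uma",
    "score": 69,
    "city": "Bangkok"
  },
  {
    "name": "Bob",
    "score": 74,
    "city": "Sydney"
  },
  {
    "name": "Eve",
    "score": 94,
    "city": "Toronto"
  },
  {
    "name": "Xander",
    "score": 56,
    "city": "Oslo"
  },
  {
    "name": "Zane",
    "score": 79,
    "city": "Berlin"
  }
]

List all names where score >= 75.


Filtering records where score >= 75:
  Yara (score=99) -> YES
  Uma (score=69) -> no
  Bob (score=74) -> no
  Eve (score=94) -> YES
  Xander (score=56) -> no
  Zane (score=79) -> YES


ANSWER: Yara, Eve, Zane


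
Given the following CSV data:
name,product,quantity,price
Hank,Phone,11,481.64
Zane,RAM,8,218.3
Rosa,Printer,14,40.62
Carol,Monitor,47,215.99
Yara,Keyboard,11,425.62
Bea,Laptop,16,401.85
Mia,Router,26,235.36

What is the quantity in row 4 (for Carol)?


Row 4: Carol
Column 'quantity' = 47

ANSWER: 47


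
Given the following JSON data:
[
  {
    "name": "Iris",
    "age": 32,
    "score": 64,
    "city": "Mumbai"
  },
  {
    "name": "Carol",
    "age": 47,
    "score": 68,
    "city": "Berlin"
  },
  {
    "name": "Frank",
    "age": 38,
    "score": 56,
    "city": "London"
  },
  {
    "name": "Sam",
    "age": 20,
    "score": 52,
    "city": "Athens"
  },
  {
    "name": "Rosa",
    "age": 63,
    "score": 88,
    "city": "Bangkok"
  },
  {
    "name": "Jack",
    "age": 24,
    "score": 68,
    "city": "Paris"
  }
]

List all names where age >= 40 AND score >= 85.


Checking both conditions:
  Iris (age=32, score=64) -> no
  Carol (age=47, score=68) -> no
  Frank (age=38, score=56) -> no
  Sam (age=20, score=52) -> no
  Rosa (age=63, score=88) -> YES
  Jack (age=24, score=68) -> no


ANSWER: Rosa


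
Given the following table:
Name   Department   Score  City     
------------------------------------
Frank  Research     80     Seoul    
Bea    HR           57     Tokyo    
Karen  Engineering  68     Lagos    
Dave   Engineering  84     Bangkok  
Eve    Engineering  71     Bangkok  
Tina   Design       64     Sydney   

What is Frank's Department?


Row 1: Frank
Department = Research

ANSWER: Research


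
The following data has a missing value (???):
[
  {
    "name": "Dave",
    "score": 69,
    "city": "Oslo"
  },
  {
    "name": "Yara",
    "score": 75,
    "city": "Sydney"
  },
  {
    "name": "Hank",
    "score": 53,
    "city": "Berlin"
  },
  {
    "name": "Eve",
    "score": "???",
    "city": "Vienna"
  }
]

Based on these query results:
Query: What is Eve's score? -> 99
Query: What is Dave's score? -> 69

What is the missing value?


The missing value is Eve's score
From query: Eve's score = 99

ANSWER: 99


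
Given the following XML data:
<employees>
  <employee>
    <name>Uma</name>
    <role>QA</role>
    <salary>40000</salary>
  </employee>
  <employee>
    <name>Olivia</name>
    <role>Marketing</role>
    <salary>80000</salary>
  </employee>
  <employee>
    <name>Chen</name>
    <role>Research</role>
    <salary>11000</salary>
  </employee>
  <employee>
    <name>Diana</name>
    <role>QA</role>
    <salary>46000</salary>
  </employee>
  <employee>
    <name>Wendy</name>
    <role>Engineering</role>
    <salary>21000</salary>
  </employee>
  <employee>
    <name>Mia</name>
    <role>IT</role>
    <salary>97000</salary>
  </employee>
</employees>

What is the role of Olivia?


Searching for <employee> with <name>Olivia</name>
Found at position 2
<role>Marketing</role>

ANSWER: Marketing


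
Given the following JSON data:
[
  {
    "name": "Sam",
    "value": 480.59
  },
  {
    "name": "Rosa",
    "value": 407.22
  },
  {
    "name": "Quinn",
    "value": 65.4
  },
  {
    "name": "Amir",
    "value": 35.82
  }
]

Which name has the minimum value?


Comparing values:
  Sam: 480.59
  Rosa: 407.22
  Quinn: 65.4
  Amir: 35.82
Minimum: Amir (35.82)

ANSWER: Amir


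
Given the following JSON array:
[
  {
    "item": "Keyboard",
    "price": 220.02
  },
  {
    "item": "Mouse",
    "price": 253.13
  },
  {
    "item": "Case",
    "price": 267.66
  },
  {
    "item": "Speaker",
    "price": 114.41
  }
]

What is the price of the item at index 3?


Array index 3 -> Speaker
price = 114.41

ANSWER: 114.41


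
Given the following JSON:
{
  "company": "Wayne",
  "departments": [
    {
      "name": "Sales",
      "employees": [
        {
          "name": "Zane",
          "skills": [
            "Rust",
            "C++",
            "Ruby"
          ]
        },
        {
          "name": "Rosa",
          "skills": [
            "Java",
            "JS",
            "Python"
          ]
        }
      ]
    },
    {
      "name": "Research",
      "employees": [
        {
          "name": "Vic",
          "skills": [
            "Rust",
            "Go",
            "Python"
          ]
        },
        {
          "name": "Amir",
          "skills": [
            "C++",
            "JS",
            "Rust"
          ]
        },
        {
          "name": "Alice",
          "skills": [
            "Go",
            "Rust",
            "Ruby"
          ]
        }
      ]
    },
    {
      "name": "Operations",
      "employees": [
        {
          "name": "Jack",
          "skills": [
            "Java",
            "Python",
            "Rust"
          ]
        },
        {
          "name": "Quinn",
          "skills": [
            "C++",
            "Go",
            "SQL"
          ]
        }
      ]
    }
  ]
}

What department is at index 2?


Path: departments[2].name
Value: Operations

ANSWER: Operations


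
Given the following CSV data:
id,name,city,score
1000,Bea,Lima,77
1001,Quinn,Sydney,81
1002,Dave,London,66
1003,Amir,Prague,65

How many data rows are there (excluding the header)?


Counting rows (excluding header):
Header: id,name,city,score
Data rows: 4

ANSWER: 4


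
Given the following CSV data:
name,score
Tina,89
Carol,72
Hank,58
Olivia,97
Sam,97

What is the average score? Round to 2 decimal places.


Scores: 89, 72, 58, 97, 97
Sum = 413
Count = 5
Average = 413 / 5 = 82.60

ANSWER: 82.60


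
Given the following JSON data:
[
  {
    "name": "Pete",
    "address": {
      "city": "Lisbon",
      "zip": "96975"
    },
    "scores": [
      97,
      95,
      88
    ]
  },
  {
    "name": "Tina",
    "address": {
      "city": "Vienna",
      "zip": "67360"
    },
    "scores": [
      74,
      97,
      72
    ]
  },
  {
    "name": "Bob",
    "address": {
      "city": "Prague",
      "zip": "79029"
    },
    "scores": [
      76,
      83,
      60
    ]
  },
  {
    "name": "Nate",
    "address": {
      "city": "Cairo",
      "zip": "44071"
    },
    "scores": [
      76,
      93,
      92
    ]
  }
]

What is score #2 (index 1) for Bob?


Path: records[2].scores[1]
Value: 83

ANSWER: 83


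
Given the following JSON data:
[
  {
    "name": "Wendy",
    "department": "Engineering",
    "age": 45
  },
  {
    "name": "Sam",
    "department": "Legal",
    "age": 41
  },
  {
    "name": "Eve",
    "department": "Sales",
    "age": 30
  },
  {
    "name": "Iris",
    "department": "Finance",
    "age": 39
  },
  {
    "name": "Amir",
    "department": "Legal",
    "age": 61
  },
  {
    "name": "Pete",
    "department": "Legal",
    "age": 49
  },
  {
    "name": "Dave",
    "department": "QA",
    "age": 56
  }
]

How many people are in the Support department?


Scanning records for department = Support
  No matches found
Count: 0

ANSWER: 0


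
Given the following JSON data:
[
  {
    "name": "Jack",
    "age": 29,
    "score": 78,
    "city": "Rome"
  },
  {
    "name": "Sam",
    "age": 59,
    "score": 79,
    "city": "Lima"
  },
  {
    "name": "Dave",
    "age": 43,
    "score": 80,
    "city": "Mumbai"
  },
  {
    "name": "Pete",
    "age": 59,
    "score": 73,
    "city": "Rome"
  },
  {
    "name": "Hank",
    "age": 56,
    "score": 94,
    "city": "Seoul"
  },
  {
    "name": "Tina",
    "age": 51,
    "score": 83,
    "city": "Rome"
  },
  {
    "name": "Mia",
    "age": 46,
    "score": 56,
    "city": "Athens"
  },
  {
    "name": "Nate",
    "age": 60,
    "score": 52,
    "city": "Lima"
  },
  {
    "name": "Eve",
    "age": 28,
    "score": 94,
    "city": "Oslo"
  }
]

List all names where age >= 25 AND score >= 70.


Checking both conditions:
  Jack (age=29, score=78) -> YES
  Sam (age=59, score=79) -> YES
  Dave (age=43, score=80) -> YES
  Pete (age=59, score=73) -> YES
  Hank (age=56, score=94) -> YES
  Tina (age=51, score=83) -> YES
  Mia (age=46, score=56) -> no
  Nate (age=60, score=52) -> no
  Eve (age=28, score=94) -> YES


ANSWER: Jack, Sam, Dave, Pete, Hank, Tina, Eve


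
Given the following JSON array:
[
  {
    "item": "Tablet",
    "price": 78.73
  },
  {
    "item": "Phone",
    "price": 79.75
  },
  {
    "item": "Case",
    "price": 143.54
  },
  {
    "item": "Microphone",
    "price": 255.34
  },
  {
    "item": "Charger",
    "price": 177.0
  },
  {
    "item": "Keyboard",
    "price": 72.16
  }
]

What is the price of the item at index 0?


Array index 0 -> Tablet
price = 78.73

ANSWER: 78.73


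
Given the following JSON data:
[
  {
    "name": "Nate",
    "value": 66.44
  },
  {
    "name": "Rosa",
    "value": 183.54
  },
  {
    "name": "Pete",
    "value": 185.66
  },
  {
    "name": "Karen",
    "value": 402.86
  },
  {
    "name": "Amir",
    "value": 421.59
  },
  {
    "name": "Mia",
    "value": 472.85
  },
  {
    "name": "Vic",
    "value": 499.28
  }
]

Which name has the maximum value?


Comparing values:
  Nate: 66.44
  Rosa: 183.54
  Pete: 185.66
  Karen: 402.86
  Amir: 421.59
  Mia: 472.85
  Vic: 499.28
Maximum: Vic (499.28)

ANSWER: Vic


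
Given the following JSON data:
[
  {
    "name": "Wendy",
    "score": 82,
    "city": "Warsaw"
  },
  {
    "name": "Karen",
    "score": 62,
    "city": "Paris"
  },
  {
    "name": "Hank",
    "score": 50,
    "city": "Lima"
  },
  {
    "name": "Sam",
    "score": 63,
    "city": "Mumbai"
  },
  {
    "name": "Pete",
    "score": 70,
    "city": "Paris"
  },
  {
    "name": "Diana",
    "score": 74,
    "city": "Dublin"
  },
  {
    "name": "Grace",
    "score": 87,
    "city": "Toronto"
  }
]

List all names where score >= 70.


Filtering records where score >= 70:
  Wendy (score=82) -> YES
  Karen (score=62) -> no
  Hank (score=50) -> no
  Sam (score=63) -> no
  Pete (score=70) -> YES
  Diana (score=74) -> YES
  Grace (score=87) -> YES


ANSWER: Wendy, Pete, Diana, Grace


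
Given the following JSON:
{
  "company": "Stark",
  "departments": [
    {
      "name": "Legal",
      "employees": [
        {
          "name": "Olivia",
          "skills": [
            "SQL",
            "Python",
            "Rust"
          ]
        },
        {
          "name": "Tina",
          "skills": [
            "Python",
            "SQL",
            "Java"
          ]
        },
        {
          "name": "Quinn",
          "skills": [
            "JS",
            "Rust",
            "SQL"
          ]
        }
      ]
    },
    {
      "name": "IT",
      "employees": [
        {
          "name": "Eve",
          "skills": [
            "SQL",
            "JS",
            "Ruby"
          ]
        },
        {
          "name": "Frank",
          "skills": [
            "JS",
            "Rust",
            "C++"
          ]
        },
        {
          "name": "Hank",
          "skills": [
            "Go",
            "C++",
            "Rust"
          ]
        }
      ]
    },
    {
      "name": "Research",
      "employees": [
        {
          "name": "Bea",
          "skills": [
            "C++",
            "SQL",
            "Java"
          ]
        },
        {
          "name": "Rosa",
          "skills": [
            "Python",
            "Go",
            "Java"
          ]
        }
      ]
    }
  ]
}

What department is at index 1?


Path: departments[1].name
Value: IT

ANSWER: IT


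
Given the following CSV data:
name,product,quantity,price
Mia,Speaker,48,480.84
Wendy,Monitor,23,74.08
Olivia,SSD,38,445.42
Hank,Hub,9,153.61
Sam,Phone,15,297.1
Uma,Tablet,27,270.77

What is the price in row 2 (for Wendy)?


Row 2: Wendy
Column 'price' = 74.08

ANSWER: 74.08


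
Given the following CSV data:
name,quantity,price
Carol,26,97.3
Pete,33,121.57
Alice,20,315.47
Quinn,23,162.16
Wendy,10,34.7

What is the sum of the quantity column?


Values in 'quantity' column:
  Row 1: 26
  Row 2: 33
  Row 3: 20
  Row 4: 23
  Row 5: 10
Sum = 26 + 33 + 20 + 23 + 10 = 112

ANSWER: 112


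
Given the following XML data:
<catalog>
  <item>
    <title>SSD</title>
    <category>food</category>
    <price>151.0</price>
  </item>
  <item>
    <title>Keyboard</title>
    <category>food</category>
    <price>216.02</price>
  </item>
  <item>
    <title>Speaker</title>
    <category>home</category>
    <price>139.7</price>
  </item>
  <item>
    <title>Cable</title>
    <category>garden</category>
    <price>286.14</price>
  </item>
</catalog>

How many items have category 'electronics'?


Scanning <item> elements for <category>electronics</category>:
Count: 0

ANSWER: 0


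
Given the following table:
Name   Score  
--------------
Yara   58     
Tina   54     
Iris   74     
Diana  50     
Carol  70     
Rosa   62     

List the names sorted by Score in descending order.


Sorting by Score (descending):
  Iris: 74
  Carol: 70
  Rosa: 62
  Yara: 58
  Tina: 54
  Diana: 50


ANSWER: Iris, Carol, Rosa, Yara, Tina, Diana


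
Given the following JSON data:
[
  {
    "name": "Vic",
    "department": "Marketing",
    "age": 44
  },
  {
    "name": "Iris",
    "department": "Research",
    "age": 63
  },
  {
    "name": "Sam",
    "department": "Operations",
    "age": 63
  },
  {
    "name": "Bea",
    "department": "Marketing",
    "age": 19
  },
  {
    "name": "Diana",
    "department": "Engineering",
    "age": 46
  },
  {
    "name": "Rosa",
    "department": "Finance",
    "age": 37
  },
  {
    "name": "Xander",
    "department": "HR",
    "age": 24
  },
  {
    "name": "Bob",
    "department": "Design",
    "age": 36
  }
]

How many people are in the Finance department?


Scanning records for department = Finance
  Record 5: Rosa
Count: 1

ANSWER: 1


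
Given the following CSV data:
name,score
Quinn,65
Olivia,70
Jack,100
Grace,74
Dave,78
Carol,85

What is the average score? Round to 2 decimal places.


Scores: 65, 70, 100, 74, 78, 85
Sum = 472
Count = 6
Average = 472 / 6 = 78.67

ANSWER: 78.67


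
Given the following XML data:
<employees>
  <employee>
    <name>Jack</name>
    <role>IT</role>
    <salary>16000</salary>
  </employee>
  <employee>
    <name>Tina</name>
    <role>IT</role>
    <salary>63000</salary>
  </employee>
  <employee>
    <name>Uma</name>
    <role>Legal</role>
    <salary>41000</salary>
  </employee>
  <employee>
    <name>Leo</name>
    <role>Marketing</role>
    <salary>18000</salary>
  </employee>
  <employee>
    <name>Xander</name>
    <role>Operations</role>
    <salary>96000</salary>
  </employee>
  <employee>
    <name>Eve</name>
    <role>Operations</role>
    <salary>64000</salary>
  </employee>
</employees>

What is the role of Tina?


Searching for <employee> with <name>Tina</name>
Found at position 2
<role>IT</role>

ANSWER: IT


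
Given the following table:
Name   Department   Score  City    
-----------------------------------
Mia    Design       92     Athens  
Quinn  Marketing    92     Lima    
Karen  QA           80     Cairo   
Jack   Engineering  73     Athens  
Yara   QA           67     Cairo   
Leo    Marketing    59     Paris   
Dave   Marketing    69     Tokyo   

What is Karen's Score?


Row 3: Karen
Score = 80

ANSWER: 80


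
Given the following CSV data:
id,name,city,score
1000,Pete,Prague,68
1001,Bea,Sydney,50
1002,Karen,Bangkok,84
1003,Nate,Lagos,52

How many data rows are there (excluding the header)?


Counting rows (excluding header):
Header: id,name,city,score
Data rows: 4

ANSWER: 4


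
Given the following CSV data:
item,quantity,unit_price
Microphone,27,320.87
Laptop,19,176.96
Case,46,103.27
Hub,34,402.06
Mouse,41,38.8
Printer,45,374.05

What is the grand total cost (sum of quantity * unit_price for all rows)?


Computing row totals:
  Microphone: 27 * 320.87 = 8663.49
  Laptop: 19 * 176.96 = 3362.24
  Case: 46 * 103.27 = 4750.42
  Hub: 34 * 402.06 = 13670.04
  Mouse: 41 * 38.8 = 1590.8
  Printer: 45 * 374.05 = 16832.25
Grand total = 8663.49 + 3362.24 + 4750.42 + 13670.04 + 1590.8 + 16832.25 = 48869.24

ANSWER: 48869.24


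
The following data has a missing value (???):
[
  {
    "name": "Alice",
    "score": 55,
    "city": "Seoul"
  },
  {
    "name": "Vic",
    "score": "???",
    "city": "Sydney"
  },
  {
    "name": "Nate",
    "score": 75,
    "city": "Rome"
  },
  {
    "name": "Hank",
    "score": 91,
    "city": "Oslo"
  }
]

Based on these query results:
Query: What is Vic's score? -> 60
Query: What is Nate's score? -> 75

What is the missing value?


The missing value is Vic's score
From query: Vic's score = 60

ANSWER: 60


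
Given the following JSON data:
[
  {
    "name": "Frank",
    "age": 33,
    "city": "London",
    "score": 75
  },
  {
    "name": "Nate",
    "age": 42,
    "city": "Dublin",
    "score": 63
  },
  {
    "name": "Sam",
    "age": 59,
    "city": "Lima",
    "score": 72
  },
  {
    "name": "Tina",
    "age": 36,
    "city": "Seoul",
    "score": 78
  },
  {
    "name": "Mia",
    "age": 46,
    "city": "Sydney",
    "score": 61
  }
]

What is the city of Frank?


Looking up record where name = Frank
Record index: 0
Field 'city' = London

ANSWER: London


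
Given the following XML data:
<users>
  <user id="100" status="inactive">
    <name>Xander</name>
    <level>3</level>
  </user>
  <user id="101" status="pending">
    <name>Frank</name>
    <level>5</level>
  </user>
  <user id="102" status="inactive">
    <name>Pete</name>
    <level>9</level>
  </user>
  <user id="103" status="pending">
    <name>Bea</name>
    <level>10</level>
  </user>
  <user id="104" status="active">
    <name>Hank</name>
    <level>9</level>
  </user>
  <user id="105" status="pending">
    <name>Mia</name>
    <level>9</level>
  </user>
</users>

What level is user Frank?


Finding user: Frank
<level>5</level>

ANSWER: 5


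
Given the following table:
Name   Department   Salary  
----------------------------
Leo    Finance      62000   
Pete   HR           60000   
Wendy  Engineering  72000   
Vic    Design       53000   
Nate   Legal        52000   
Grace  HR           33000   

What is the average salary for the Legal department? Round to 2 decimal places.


Legal department members:
  Nate: 52000
Sum = 52000
Count = 1
Average = 52000 / 1 = 52000.00

ANSWER: 52000.00


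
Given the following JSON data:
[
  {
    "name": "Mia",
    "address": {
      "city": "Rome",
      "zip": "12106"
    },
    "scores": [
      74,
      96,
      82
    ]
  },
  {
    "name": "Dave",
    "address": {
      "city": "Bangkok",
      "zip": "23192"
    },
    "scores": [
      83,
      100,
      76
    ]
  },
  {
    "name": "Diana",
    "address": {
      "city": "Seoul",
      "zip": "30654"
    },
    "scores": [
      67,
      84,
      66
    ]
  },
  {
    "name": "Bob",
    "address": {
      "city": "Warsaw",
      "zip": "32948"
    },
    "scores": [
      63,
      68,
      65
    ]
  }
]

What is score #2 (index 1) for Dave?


Path: records[1].scores[1]
Value: 100

ANSWER: 100


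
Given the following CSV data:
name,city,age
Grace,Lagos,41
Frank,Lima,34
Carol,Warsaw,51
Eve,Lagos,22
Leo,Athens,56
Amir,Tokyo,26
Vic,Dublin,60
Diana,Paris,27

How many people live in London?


Scanning city column for 'London':
Total matches: 0

ANSWER: 0


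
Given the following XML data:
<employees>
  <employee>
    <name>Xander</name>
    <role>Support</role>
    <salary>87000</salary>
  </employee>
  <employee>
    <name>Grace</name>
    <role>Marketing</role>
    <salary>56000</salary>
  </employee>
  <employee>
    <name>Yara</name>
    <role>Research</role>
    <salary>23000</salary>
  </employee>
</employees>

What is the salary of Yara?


Searching for <employee> with <name>Yara</name>
Found at position 3
<salary>23000</salary>

ANSWER: 23000


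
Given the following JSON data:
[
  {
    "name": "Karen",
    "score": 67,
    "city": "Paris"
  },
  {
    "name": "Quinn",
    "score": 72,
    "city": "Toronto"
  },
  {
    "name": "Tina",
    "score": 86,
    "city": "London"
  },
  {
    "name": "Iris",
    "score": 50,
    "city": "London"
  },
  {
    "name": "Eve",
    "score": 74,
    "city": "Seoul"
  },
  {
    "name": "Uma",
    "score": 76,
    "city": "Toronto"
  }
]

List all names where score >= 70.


Filtering records where score >= 70:
  Karen (score=67) -> no
  Quinn (score=72) -> YES
  Tina (score=86) -> YES
  Iris (score=50) -> no
  Eve (score=74) -> YES
  Uma (score=76) -> YES


ANSWER: Quinn, Tina, Eve, Uma


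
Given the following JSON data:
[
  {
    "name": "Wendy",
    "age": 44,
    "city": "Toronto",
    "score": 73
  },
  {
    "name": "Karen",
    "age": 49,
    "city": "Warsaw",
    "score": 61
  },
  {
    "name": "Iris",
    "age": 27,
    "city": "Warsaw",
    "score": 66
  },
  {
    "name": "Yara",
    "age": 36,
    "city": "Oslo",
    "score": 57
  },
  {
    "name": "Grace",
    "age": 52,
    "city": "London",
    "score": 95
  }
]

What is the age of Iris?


Looking up record where name = Iris
Record index: 2
Field 'age' = 27

ANSWER: 27


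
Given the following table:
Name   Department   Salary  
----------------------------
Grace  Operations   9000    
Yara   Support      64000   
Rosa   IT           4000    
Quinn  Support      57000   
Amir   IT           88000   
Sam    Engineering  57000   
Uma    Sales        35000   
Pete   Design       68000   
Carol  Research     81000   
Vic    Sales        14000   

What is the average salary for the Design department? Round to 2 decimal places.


Design department members:
  Pete: 68000
Sum = 68000
Count = 1
Average = 68000 / 1 = 68000.00

ANSWER: 68000.00


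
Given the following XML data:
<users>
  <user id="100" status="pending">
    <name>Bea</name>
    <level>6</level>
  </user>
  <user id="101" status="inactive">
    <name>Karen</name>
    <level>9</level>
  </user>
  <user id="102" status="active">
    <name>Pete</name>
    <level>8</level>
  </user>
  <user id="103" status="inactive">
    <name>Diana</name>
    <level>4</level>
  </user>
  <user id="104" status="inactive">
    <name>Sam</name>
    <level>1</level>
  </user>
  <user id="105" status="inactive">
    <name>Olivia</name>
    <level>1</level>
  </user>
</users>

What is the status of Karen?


Finding user with name = Karen
user id="101" status="inactive"

ANSWER: inactive


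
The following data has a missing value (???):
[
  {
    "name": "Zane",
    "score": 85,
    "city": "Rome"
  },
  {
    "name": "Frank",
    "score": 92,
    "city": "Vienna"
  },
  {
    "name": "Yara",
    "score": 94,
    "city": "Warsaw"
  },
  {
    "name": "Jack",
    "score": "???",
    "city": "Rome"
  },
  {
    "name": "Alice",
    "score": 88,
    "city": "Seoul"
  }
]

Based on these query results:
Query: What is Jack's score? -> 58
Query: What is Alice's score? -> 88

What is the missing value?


The missing value is Jack's score
From query: Jack's score = 58

ANSWER: 58


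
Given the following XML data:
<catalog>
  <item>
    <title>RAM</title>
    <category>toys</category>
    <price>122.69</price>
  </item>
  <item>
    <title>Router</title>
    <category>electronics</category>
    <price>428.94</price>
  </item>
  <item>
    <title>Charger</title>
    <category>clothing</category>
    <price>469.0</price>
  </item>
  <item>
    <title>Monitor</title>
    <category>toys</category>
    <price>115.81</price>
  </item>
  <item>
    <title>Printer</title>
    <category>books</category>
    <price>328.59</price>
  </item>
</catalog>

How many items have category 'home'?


Scanning <item> elements for <category>home</category>:
Count: 0

ANSWER: 0


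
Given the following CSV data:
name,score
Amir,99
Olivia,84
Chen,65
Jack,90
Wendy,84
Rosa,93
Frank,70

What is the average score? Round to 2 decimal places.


Scores: 99, 84, 65, 90, 84, 93, 70
Sum = 585
Count = 7
Average = 585 / 7 = 83.57

ANSWER: 83.57


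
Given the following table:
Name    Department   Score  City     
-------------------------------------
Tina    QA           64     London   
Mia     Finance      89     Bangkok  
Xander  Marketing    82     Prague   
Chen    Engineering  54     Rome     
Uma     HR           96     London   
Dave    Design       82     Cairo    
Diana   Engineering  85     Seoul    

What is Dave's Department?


Row 6: Dave
Department = Design

ANSWER: Design


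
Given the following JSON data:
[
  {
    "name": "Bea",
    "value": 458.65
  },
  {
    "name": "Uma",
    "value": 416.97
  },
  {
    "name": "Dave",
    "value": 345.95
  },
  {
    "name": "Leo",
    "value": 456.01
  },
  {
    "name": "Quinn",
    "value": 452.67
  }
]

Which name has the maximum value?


Comparing values:
  Bea: 458.65
  Uma: 416.97
  Dave: 345.95
  Leo: 456.01
  Quinn: 452.67
Maximum: Bea (458.65)

ANSWER: Bea


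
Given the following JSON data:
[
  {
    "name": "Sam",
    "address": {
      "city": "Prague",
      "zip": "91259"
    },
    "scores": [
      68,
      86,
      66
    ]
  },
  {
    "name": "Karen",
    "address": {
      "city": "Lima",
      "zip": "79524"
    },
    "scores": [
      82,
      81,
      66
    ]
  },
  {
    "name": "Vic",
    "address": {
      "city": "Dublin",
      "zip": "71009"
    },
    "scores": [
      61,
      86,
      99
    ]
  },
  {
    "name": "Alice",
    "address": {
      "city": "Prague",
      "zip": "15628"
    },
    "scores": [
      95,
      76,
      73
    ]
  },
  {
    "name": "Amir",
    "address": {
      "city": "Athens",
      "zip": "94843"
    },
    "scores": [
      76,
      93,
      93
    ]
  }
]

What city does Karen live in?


Path: records[1].address.city
Value: Lima

ANSWER: Lima


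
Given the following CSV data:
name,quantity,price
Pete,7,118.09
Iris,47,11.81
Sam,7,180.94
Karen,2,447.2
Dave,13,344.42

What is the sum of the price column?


Values in 'price' column:
  Row 1: 118.09
  Row 2: 11.81
  Row 3: 180.94
  Row 4: 447.2
  Row 5: 344.42
Sum = 118.09 + 11.81 + 180.94 + 447.2 + 344.42 = 1102.46

ANSWER: 1102.46


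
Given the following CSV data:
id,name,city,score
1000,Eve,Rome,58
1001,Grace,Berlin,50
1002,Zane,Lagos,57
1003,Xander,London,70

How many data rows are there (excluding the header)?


Counting rows (excluding header):
Header: id,name,city,score
Data rows: 4

ANSWER: 4


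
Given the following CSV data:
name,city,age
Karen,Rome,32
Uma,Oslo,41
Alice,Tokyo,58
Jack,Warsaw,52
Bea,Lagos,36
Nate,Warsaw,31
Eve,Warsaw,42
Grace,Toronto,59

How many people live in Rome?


Scanning city column for 'Rome':
  Row 1: Karen -> MATCH
Total matches: 1

ANSWER: 1


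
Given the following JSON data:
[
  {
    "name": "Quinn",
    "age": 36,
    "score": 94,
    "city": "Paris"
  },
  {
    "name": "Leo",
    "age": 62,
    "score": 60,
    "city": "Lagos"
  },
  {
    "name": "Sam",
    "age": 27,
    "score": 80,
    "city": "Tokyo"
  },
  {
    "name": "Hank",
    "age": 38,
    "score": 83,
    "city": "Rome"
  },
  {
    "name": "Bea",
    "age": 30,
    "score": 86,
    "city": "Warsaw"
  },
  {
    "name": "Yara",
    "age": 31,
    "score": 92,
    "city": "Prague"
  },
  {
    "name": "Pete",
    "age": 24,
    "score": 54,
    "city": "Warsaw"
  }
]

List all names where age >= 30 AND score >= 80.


Checking both conditions:
  Quinn (age=36, score=94) -> YES
  Leo (age=62, score=60) -> no
  Sam (age=27, score=80) -> no
  Hank (age=38, score=83) -> YES
  Bea (age=30, score=86) -> YES
  Yara (age=31, score=92) -> YES
  Pete (age=24, score=54) -> no


ANSWER: Quinn, Hank, Bea, Yara


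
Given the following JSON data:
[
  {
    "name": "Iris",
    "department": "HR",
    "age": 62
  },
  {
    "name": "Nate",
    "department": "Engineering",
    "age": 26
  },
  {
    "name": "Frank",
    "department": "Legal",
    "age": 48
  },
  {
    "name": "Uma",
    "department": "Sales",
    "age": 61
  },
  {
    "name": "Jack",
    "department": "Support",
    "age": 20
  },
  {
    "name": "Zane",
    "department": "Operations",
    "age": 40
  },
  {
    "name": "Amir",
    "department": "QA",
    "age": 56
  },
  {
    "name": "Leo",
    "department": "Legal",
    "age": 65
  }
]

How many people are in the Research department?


Scanning records for department = Research
  No matches found
Count: 0

ANSWER: 0


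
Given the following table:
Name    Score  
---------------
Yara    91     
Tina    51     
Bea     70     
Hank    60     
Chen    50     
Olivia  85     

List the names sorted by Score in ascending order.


Sorting by Score (ascending):
  Chen: 50
  Tina: 51
  Hank: 60
  Bea: 70
  Olivia: 85
  Yara: 91


ANSWER: Chen, Tina, Hank, Bea, Olivia, Yara


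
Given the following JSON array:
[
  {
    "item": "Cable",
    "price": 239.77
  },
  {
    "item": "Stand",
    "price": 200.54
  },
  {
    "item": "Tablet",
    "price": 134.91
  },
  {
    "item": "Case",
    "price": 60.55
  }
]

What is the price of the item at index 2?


Array index 2 -> Tablet
price = 134.91

ANSWER: 134.91


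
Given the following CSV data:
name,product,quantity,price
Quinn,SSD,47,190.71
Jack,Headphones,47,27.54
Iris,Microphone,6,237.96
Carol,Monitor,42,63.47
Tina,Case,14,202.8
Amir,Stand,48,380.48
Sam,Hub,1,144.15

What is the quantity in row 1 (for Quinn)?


Row 1: Quinn
Column 'quantity' = 47

ANSWER: 47


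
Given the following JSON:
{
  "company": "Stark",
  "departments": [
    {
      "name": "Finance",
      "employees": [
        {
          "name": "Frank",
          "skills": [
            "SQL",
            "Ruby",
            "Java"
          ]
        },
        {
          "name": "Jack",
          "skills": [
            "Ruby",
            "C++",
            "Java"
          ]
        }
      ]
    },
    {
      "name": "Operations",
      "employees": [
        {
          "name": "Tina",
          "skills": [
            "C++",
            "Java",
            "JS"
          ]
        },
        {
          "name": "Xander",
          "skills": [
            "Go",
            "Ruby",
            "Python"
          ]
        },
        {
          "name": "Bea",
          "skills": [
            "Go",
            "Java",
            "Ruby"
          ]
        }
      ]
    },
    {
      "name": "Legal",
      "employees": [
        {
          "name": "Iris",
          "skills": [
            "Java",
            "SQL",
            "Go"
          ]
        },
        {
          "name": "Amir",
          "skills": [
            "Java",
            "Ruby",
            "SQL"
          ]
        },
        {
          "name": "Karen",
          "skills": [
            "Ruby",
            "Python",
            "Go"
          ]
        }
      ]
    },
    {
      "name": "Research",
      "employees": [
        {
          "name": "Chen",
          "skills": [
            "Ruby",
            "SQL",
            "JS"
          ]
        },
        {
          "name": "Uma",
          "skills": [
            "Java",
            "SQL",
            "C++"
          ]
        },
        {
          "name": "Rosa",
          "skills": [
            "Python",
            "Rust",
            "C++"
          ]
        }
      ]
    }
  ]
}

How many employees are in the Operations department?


Path: departments[1].employees
Count: 3

ANSWER: 3


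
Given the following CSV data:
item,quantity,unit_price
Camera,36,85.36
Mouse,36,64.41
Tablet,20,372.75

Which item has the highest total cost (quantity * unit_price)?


Computing row totals:
  Camera: 3072.96
  Mouse: 2318.76
  Tablet: 7455.0
Maximum: Tablet (7455.0)

ANSWER: Tablet


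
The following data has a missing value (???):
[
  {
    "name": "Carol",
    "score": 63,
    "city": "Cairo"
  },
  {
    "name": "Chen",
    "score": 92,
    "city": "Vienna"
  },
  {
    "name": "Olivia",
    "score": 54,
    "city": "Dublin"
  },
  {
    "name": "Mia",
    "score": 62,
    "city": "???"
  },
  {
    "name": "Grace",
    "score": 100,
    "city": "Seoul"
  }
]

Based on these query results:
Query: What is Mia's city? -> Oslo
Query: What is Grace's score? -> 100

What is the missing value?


The missing value is Mia's city
From query: Mia's city = Oslo

ANSWER: Oslo


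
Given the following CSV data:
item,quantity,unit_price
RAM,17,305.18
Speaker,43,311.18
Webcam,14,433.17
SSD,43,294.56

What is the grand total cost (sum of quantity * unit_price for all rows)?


Computing row totals:
  RAM: 17 * 305.18 = 5188.06
  Speaker: 43 * 311.18 = 13380.74
  Webcam: 14 * 433.17 = 6064.38
  SSD: 43 * 294.56 = 12666.08
Grand total = 5188.06 + 13380.74 + 6064.38 + 12666.08 = 37299.26

ANSWER: 37299.26


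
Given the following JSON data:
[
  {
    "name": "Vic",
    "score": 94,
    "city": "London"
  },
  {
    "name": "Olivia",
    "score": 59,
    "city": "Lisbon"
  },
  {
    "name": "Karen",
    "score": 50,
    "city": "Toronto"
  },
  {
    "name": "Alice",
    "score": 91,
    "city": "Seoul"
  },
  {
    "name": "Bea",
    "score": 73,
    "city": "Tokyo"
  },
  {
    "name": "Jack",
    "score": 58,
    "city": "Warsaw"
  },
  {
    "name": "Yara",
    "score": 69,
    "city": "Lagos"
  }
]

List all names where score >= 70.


Filtering records where score >= 70:
  Vic (score=94) -> YES
  Olivia (score=59) -> no
  Karen (score=50) -> no
  Alice (score=91) -> YES
  Bea (score=73) -> YES
  Jack (score=58) -> no
  Yara (score=69) -> no


ANSWER: Vic, Alice, Bea


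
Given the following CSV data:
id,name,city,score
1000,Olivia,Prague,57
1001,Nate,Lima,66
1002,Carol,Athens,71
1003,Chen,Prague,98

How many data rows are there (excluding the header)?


Counting rows (excluding header):
Header: id,name,city,score
Data rows: 4

ANSWER: 4


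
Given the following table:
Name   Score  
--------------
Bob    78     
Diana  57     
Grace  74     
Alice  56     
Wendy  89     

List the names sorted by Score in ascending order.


Sorting by Score (ascending):
  Alice: 56
  Diana: 57
  Grace: 74
  Bob: 78
  Wendy: 89


ANSWER: Alice, Diana, Grace, Bob, Wendy


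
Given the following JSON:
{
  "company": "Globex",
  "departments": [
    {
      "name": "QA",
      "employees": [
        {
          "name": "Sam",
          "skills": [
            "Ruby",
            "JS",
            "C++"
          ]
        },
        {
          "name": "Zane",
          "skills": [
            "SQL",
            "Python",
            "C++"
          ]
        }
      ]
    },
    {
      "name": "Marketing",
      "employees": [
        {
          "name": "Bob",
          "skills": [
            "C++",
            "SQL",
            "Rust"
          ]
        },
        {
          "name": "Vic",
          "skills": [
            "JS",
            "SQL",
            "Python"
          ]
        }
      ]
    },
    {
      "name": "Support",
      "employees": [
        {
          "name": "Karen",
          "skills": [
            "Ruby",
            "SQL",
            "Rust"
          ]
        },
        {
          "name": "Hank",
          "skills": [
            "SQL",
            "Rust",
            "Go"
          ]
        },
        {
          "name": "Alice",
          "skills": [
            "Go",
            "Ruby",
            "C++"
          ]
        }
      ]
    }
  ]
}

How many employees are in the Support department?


Path: departments[2].employees
Count: 3

ANSWER: 3


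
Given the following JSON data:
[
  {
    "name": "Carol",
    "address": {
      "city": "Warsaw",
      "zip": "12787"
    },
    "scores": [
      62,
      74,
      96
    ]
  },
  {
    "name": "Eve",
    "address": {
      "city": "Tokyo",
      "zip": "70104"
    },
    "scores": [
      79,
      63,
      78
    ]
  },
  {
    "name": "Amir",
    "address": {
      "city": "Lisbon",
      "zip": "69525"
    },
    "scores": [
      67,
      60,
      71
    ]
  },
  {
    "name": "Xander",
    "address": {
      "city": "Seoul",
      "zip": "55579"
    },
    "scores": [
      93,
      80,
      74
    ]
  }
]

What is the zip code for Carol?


Path: records[0].address.zip
Value: 12787

ANSWER: 12787


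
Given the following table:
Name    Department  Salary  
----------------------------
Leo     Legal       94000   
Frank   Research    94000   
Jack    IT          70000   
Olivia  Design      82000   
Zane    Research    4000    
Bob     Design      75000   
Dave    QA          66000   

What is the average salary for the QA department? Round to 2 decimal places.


QA department members:
  Dave: 66000
Sum = 66000
Count = 1
Average = 66000 / 1 = 66000.00

ANSWER: 66000.00


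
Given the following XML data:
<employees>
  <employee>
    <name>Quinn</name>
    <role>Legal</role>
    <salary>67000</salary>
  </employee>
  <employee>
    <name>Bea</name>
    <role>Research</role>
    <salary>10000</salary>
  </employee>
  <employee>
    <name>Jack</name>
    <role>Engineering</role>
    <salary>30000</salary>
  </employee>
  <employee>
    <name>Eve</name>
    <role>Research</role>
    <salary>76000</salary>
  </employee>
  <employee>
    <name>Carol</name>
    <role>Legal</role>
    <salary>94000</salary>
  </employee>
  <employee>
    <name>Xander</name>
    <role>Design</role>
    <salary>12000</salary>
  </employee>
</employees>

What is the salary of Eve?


Searching for <employee> with <name>Eve</name>
Found at position 4
<salary>76000</salary>

ANSWER: 76000


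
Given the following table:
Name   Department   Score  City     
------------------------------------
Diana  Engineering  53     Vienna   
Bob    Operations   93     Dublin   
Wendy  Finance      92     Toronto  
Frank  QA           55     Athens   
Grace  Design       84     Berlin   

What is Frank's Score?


Row 4: Frank
Score = 55

ANSWER: 55


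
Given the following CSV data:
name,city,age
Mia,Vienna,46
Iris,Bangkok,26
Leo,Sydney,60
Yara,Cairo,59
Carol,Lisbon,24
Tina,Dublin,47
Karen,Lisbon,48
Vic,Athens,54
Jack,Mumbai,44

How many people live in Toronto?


Scanning city column for 'Toronto':
Total matches: 0

ANSWER: 0


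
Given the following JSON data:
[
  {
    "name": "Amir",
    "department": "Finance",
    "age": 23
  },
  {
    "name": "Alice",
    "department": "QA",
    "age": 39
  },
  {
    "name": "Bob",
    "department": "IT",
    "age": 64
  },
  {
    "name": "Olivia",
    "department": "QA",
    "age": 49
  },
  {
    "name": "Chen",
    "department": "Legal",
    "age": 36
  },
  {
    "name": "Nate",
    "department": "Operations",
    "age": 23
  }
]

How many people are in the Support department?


Scanning records for department = Support
  No matches found
Count: 0

ANSWER: 0


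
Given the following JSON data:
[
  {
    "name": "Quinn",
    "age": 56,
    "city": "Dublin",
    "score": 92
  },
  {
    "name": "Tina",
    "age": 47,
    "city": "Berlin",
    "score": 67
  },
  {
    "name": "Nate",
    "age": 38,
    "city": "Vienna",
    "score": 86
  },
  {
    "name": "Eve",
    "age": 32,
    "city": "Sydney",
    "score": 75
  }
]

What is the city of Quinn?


Looking up record where name = Quinn
Record index: 0
Field 'city' = Dublin

ANSWER: Dublin
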